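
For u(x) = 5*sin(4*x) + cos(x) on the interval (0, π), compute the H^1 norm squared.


||u||_{H^1(0,π)}^2 = 32/3 + 427*π/2

u'(x) = -sin(x) + 20*cos(4*x).
Expand u² and (u')² and integrate term by term on (0, π), using: for integers n ≥ 1, ∫_0^π sin²(nx) dx = ∫_0^π cos²(nx) dx = π/2; for n ≠ n', ∫_0^π sin(nx)sin(n'x) dx = ∫_0^π cos(nx)cos(n'x) dx = 0; and by product-to-sum, ∫_0^π sin(nx)cos(n'x) dx = ½∫_0^π [sin((n+n')x) + sin((n−n')x)] dx, which is 0 when n+n' is even and 2n/(n²−n'²) when n+n' is odd (it need not vanish on (0, π)).
  u² squared terms: (5)²·∫sin(4x)² dx = 25·π/2 = 25*π/2;  (1)²·∫cos(x)² dx = 1·π/2 = π/2.
  u² cross terms: 2·(5)·(1)·∫sin(4x)·cos(x) dx = 10·(8/15) = 16/3.
  So ∫_0^π u² dx = 25*π/2 + π/2 + 16/3 = 16/3 + 13*π.
  (u')² squared terms: (-1)²·∫sin(x)² dx = 1·π/2 = π/2;  (20)²·∫cos(4x)² dx = 400·π/2 = 200*π.
  (u')² cross terms: 2·(-1)·(20)·∫sin(x)·cos(4x) dx = -40·(-2/15) = 16/3.
  So ∫_0^π (u')² dx = π/2 + 200*π + 16/3 = 16/3 + 401*π/2.
||u||_{H^1}^2 = (16/3 + 13*π) + (16/3 + 401*π/2) = 32/3 + 427*π/2.


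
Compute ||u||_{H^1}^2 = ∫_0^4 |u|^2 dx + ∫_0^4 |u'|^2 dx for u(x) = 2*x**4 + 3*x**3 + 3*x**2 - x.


||u||_{H^1}^2 = 35551132/63

The H^1 norm (squared) on an interval (0, L) is
  ||u||_{H^1}^2 = ∫_0^L u(x)^2 dx + ∫_0^L u'(x)^2 dx.
Compute u'(x) = 8*x**3 + 9*x**2 + 6*x - 1.
Then u(x)^2 = 4*x**8 + 12*x**7 + 21*x**6 + 14*x**5 + 3*x**4 - 6*x**3 + x**2 and u'(x)^2 = 64*x**6 + 144*x**5 + 177*x**4 + 92*x**3 + 18*x**2 - 12*x + 1.
Integrate each monomial from 0 to 4 using ∫_0^4 c·x^n dx = c·4^(n+1)/(n+1):
  ∫_0^4 u(x)^2 dx = ∫_0^4 (4*x^8 + 12*x^7 + 21*x^6 + 14*x^5 + 3*x^4 - 6*x^3 + x^2) dx. Term by term:
    ∫_0^4 4*x^8 dx = 1048576/9;  ∫_0^4 12*x^7 dx = 98304;  ∫_0^4 21*x^6 dx = 49152;
    ∫_0^4 14*x^5 dx = 28672/3;  ∫_0^4 3*x^4 dx = 3072/5;  ∫_0^4 -6*x^3 dx = -384;
    ∫_0^4 x^2 dx = 64/3.
  Sum: 1048576/9 + 98304 + 49152 + 28672/3 + 3072/5 − 384 + 64/3 = 12319808/45.
  ∫_0^4 u'(x)^2 dx = ∫_0^4 (64*x^6 + 144*x^5 + 177*x^4 + 92*x^3 + 18*x^2 - 12*x + 1) dx. Term by term:
    ∫_0^4 64*x^6 dx = 1048576/7;  ∫_0^4 144*x^5 dx = 98304;  ∫_0^4 177*x^4 dx = 181248/5;
    ∫_0^4 92*x^3 dx = 5888;  ∫_0^4 18*x^2 dx = 384;  ∫_0^4 -12*x dx = -96;
    ∫_0^4 1 dx = 4.
  Sum: 1048576/7 + 98304 + 181248/5 + 5888 + 384 − 96 + 4 = 10168556/35.
Adding: ||u||_{H^1}^2 = 12319808/45 + 10168556/35 = 35551132/63.


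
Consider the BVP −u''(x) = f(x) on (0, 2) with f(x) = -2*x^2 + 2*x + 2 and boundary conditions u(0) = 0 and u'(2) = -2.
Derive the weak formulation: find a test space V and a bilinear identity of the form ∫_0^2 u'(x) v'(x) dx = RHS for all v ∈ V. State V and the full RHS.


V = {v ∈ H^1(0, 2) : v(0) = 0} (test functions vanish at x = 0 where u is specified); weak form: ∫_0^2 u'v' dx = ∫_0^2 (-2*x^2 + 2*x + 2) v dx − 2·v(2) for all v ∈ V.

Multiply both sides by a test function v and integrate from 0 to 2:
  ∫_0^2 −u''(x) v(x) dx = ∫_0^2 f(x) v(x) dx.
Integrate the LHS by parts once:
  ∫_0^2 −u'' v dx = −[u'(x) v(x)]_0^2 + ∫_0^2 u'(x) v'(x) dx.
Thus ∫_0^2 u'(x) v'(x) dx = ∫_0^2 f(x) v(x) dx + [u'(x) v(x)]_0^2.
Choose V so that boundary terms are either known or forced to vanish.
Mixed BC: u(0) = 0 (Dirichlet) and u'(2) = -2 (Neumann). Define V = {v ∈ H^1(0, 2) : v(0) = 0}. Then [u' v]_0^2 = u'(2)·v(2) − u'(0)·0 = − 2·v(2).
Weak formulation: find u (satisfying any essential BC) such that ∫_0^2 u'(x) v'(x) dx = ∫_0^2 f v dx − 2·v(2) for all v ∈ V (Dirichlet at 0 absorbed into V; Neumann datum at x = 2 contributes the boundary term).
Substituting f(x) = -2*x^2 + 2*x + 2, the right-hand side is ∫_0^2 (-2*x^2 + 2*x + 2) v dx − 2·v(2).


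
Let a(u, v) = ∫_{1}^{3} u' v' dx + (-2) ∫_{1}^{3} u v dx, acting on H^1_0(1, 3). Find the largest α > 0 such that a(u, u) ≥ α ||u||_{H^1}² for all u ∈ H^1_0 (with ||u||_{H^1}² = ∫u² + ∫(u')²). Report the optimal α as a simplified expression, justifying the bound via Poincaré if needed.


α = (-8 + π^2)/(4 + π^2)

Coercivity of a(·,·) on H^1_0(1, 3) means a(u, u) ≥ α ||u||_{H^1}² for every u ∈ H^1_0.
The interval has length L = 2, and Poincaré/coercivity depend only on L. Here a(u, u) = ∫(u')² + (-2)·∫u².
Here c = -2 < 0 with |c| < (π/L)² = π^2/4, so coercivity still holds. The condition a(u,u) ≥ α||u||_{H^1}² reads (1−α)∫(u')² ≥ (α−c)∫u². Any admissible α is ≤ 1 (rapidly oscillating u have ∫u²/∫(u')² → 0), and α = 1 would force 0 ≥ (1−c)∫u², impossible since c < 1; so 1−α > 0. By the sharp Poincaré inequality on H^1_0 of an interval of length L, ∫(u')² ≥ (π/L)²∫u² with equality for the first sine mode sin(π(x−x₀)/L) (x₀ the left endpoint), so the inequality holds for all u iff (1−α)(π/L)² ≥ α − c, i.e. α ≤ ((π/L)² + c)/((π/L)² + 1) = (1 + c(L/π)²)/(1 + (L/π)²). (Direct route, valid since c ≤ 0: Poincaré gives c∫u² ≥ c(L/π)²∫(u')², so a(u,u) ≥ (1 + c(L/π)²)∫(u')², while ||u||_{H^1}² ≤ (1 + (L/π)²)∫(u')²; dividing yields the same α.) With (π/L)² = π^2/4 and c = -2, the largest admissible constant is α = ((π/L)² + c)/((π/L)² + 1).
Simplifying, α = (-8 + π^2)/(4 + π^2).


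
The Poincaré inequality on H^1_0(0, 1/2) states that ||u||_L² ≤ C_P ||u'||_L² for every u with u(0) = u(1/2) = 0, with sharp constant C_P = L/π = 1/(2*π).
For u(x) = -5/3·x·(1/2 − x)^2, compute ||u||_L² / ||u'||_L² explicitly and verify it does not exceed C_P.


||u||_L² / ||u'||_L² = sqrt(14)/28 < C_P = 1/(2*π).

u(x) = -5/3·x·(1/2 − x)^2, so u'(x) = -5*x^2 + 10*x/3 - 5/12.
u(x) = -5/3·x·(1/2 − x)^2 vanishes at x = 0 and x = 1/2, so u ∈ H^1_0(0, 1/2). Differentiate via the product rule and integrate the resulting polynomials term by term.
  ∫_0^1/2 u² dx = ∫_0^1/2 (25*x^6/9 - 50*x^5/9 + 25*x^4/6 - 25*x^3/18 + 25*x^2/144) dx. Term by term:
    ∫_0^1/2 25*x^6/9 dx = 25/8064;  ∫_0^1/2 -50*x^5/9 dx = -25/1728;  ∫_0^1/2 25*x^4/6 dx = 5/192;
    ∫_0^1/2 -25*x^3/18 dx = -25/1152;  ∫_0^1/2 25*x^2/144 dx = 25/3456.
  Sum: 25/8064 − 25/1728 + 5/192 − 25/1152 + 25/3456 = 5/24192.
  ∫_0^1/2 (u')² dx = ∫_0^1/2 (25*x^4 - 100*x^3/3 + 275*x^2/18 - 25*x/9 + 25/144) dx. Term by term:
    ∫_0^1/2 25*x^4 dx = 5/32;  ∫_0^1/2 -100*x^3/3 dx = -25/48;  ∫_0^1/2 275*x^2/18 dx = 275/432;
    ∫_0^1/2 -25*x/9 dx = -25/72;  ∫_0^1/2 25/144 dx = 25/288.
  Sum: 5/32 − 25/48 + 275/432 − 25/72 + 25/288 = 5/432.
∫_0^1/2 u² dx = 5/24192, so ||u||_L² = sqrt(210)/1008.
∫_0^1/2 (u')² dx = 5/432, so ||u'||_L² = sqrt(15)/36.
Ratio ||u||_L² / ||u'||_L² = sqrt(14)/28.
Sharp Poincaré constant on H^1_0(0, 1/2) is C_P = L/π = 1/(2*π), achieved by sin(2*π·x).
A polynomial bump cannot attain the sharp Poincaré constant (only the first sine eigenfunction does), so the ratio is strictly less than C_P, consistent with ||u||_L² ≤ C_P ||u'||_L².


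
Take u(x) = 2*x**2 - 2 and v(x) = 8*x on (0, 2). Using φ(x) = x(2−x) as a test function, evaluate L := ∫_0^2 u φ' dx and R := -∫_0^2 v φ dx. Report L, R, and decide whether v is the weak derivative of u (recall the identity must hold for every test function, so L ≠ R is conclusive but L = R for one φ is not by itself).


LHS = -16/3, RHS = -32/3. No, v is not the weak derivative of u.

u(x) = 2*x**2 - 2, classical derivative u'(x) = 4*x.
φ(x) = x(2−x), so φ'(x) = 2 - 2*x.
Note φ(0) = φ(2) = 0, so the boundary term u·φ vanishes.
LHS = ∫_0^2 u(x) φ'(x) dx = ∫_0^2 (-4*x^3 + 4*x^2 + 4*x - 4) dx. Term by term:
  ∫_0^2 -4*x^3 dx = -16;  ∫_0^2 4*x^2 dx = 32/3;  ∫_0^2 4*x dx = 8;
  ∫_0^2 -4 dx = -8.
Sum: -16 + 32/3 + 8 − 8 = -16/3.
So LHS = -16/3.
∫_0^2 v(x) φ(x) dx = ∫_0^2 (-8*x^3 + 16*x^2) dx. Term by term:
  ∫_0^2 -8*x^3 dx = -32;  ∫_0^2 16*x^2 dx = 128/3.
Sum: -32 + 128/3 = 32/3.
So RHS = -∫_0^2 v(x) φ(x) dx = -32/3.
LHS − RHS = 16/3 ≠ 0, so the identity fails.
(For a valid weak derivative the identity must hold for EVERY test function, in particular this one. The failure shows v is NOT the weak derivative of u.)
Correct weak derivative would be u'(x) = 4*x.


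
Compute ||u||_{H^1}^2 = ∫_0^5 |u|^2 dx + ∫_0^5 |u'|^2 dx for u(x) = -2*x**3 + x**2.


||u||_{H^1}^2 = 376375/7

The H^1 norm (squared) on an interval (0, L) is
  ||u||_{H^1}^2 = ∫_0^L u(x)^2 dx + ∫_0^L u'(x)^2 dx.
Compute u'(x) = -6*x**2 + 2*x.
Then u(x)^2 = 4*x**6 - 4*x**5 + x**4 and u'(x)^2 = 36*x**4 - 24*x**3 + 4*x**2.
Integrate each monomial from 0 to 5 using ∫_0^5 c·x^n dx = c·5^(n+1)/(n+1):
  ∫_0^5 u(x)^2 dx = ∫_0^5 (4*x^6 - 4*x^5 + x^4) dx. Term by term:
    ∫_0^5 4*x^6 dx = 312500/7;  ∫_0^5 -4*x^5 dx = -31250/3;  ∫_0^5 x^4 dx = 625.
  Sum: 312500/7 − 31250/3 + 625 = 731875/21.
  ∫_0^5 u'(x)^2 dx = ∫_0^5 (36*x^4 - 24*x^3 + 4*x^2) dx. Term by term:
    ∫_0^5 36*x^4 dx = 22500;  ∫_0^5 -24*x^3 dx = -3750;  ∫_0^5 4*x^2 dx = 500/3.
  Sum: 22500 − 3750 + 500/3 = 56750/3.
Adding: ||u||_{H^1}^2 = 731875/21 + 56750/3 = 376375/7.


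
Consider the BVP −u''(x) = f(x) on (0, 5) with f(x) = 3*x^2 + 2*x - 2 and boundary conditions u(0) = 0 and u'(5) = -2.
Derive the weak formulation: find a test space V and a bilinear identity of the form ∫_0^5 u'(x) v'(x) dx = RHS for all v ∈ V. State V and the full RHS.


V = {v ∈ H^1(0, 5) : v(0) = 0} (test functions vanish at x = 0 where u is specified); weak form: ∫_0^5 u'v' dx = ∫_0^5 (3*x^2 + 2*x - 2) v dx − 2·v(5) for all v ∈ V.

Multiply both sides by a test function v and integrate from 0 to 5:
  ∫_0^5 −u''(x) v(x) dx = ∫_0^5 f(x) v(x) dx.
Integrate the LHS by parts once:
  ∫_0^5 −u'' v dx = −[u'(x) v(x)]_0^5 + ∫_0^5 u'(x) v'(x) dx.
Thus ∫_0^5 u'(x) v'(x) dx = ∫_0^5 f(x) v(x) dx + [u'(x) v(x)]_0^5.
Choose V so that boundary terms are either known or forced to vanish.
Mixed BC: u(0) = 0 (Dirichlet) and u'(5) = -2 (Neumann). Define V = {v ∈ H^1(0, 5) : v(0) = 0}. Then [u' v]_0^5 = u'(5)·v(5) − u'(0)·0 = − 2·v(5).
Weak formulation: find u (satisfying any essential BC) such that ∫_0^5 u'(x) v'(x) dx = ∫_0^5 f v dx − 2·v(5) for all v ∈ V (Dirichlet at 0 absorbed into V; Neumann datum at x = 5 contributes the boundary term).
Substituting f(x) = 3*x^2 + 2*x - 2, the right-hand side is ∫_0^5 (3*x^2 + 2*x - 2) v dx − 2·v(5).


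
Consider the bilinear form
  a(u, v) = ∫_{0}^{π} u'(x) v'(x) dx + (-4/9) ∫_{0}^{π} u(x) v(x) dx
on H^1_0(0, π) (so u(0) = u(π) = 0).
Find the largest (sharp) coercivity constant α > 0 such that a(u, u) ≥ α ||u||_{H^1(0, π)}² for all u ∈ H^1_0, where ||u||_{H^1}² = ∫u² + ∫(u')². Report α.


α = 5/18

Coercivity of a(·,·) on H^1_0(0, π) means a(u, u) ≥ α ||u||_{H^1}² for every u ∈ H^1_0.
The interval has length L = π, and Poincaré/coercivity depend only on L. Here a(u, u) = ∫(u')² + (-4/9)·∫u².
Here c = -4/9 < 0 with |c| < (π/L)² = 1, so coercivity still holds. The condition a(u,u) ≥ α||u||_{H^1}² reads (1−α)∫(u')² ≥ (α−c)∫u². Any admissible α is ≤ 1 (rapidly oscillating u have ∫u²/∫(u')² → 0), and α = 1 would force 0 ≥ (1−c)∫u², impossible since c < 1; so 1−α > 0. By the sharp Poincaré inequality on H^1_0 of an interval of length L, ∫(u')² ≥ (π/L)²∫u² with equality for the first sine mode sin(π(x−x₀)/L) (x₀ the left endpoint), so the inequality holds for all u iff (1−α)(π/L)² ≥ α − c, i.e. α ≤ ((π/L)² + c)/((π/L)² + 1) = (1 + c(L/π)²)/(1 + (L/π)²). (Direct route, valid since c ≤ 0: Poincaré gives c∫u² ≥ c(L/π)²∫(u')², so a(u,u) ≥ (1 + c(L/π)²)∫(u')², while ||u||_{H^1}² ≤ (1 + (L/π)²)∫(u')²; dividing yields the same α.) With (π/L)² = 1 and c = -4/9, the largest admissible constant is α = ((π/L)² + c)/((π/L)² + 1).
Simplifying, α = 5/18.


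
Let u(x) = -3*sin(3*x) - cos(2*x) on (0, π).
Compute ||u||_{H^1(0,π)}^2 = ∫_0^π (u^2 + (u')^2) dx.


||u||_{H^1(0,π)}^2 = 36 + 95*π/2

u'(x) = 2*sin(2*x) - 9*cos(3*x).
Expand u² and (u')² and integrate term by term on (0, π), using: for integers n ≥ 1, ∫_0^π sin²(nx) dx = ∫_0^π cos²(nx) dx = π/2; for n ≠ n', ∫_0^π sin(nx)sin(n'x) dx = ∫_0^π cos(nx)cos(n'x) dx = 0; and by product-to-sum, ∫_0^π sin(nx)cos(n'x) dx = ½∫_0^π [sin((n+n')x) + sin((n−n')x)] dx, which is 0 when n+n' is even and 2n/(n²−n'²) when n+n' is odd (it need not vanish on (0, π)).
  u² squared terms: (-1)²·∫cos(2x)² dx = 1·π/2 = π/2;  (-3)²·∫sin(3x)² dx = 9·π/2 = 9*π/2.
  u² cross terms: 2·(-1)·(-3)·∫cos(2x)·sin(3x) dx = 6·(6/5) = 36/5.
  So ∫_0^π u² dx = π/2 + 9*π/2 + 36/5 = 36/5 + 5*π.
  (u')² squared terms: (-9)²·∫cos(3x)² dx = 81·π/2 = 81*π/2;  (2)²·∫sin(2x)² dx = 4·π/2 = 2*π.
  (u')² cross terms: 2·(-9)·(2)·∫cos(3x)·sin(2x) dx = -36·(-4/5) = 144/5.
  So ∫_0^π (u')² dx = 81*π/2 + 2*π + 144/5 = 144/5 + 85*π/2.
||u||_{H^1}^2 = (36/5 + 5*π) + (144/5 + 85*π/2) = 36 + 95*π/2.


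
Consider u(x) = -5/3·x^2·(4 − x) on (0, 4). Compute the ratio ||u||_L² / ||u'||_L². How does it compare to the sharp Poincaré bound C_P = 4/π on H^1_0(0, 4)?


||u||_L² / ||u'||_L² = 2*sqrt(14)/7 < C_P = 4/π.

u(x) = -5/3·x^2·(4 − x), so u'(x) = 5*x*(3*x - 8)/3.
u(x) = -5/3·x^2·(4 − x) vanishes at x = 0 and x = 4, so u ∈ H^1_0(0, 4). Differentiate via the product rule and integrate the resulting polynomials term by term.
  ∫_0^4 u² dx = ∫_0^4 (25*x^6/9 - 200*x^5/9 + 400*x^4/9) dx. Term by term:
    ∫_0^4 25*x^6/9 dx = 409600/63;  ∫_0^4 -200*x^5/9 dx = -409600/27;  ∫_0^4 400*x^4/9 dx = 81920/9.
  Sum: 409600/63 − 409600/27 + 81920/9 = 81920/189.
  ∫_0^4 (u')² dx = ∫_0^4 (25*x^4 - 400*x^3/3 + 1600*x^2/9) dx. Term by term:
    ∫_0^4 25*x^4 dx = 5120;  ∫_0^4 -400*x^3/3 dx = -25600/3;  ∫_0^4 1600*x^2/9 dx = 102400/27.
  Sum: 5120 − 25600/3 + 102400/27 = 10240/27.
∫_0^4 u² dx = 81920/189, so ||u||_L² = 128*sqrt(105)/63.
∫_0^4 (u')² dx = 10240/27, so ||u'||_L² = 32*sqrt(30)/9.
Ratio ||u||_L² / ||u'||_L² = 2*sqrt(14)/7.
Sharp Poincaré constant on H^1_0(0, 4) is C_P = L/π = 4/π, achieved by sin(π/4·x).
A polynomial bump cannot attain the sharp Poincaré constant (only the first sine eigenfunction does), so the ratio is strictly less than C_P, consistent with ||u||_L² ≤ C_P ||u'||_L².


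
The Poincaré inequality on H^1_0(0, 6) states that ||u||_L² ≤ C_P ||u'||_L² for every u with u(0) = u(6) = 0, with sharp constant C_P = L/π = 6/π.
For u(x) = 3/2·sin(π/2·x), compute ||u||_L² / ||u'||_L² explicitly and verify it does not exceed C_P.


||u||_L² / ||u'||_L² = 2/π < C_P = 6/π.

u(x) = 3/2·sin(π/2·x), so u'(x) = 3*π*cos(π*x/2)/4.
Writing u(x) = A·sin(kπx/L) with A = 3/2 and k = 3, use ∫_0^L sin²(kπx/L) dx = L/2 and ∫_0^L cos²(kπx/L) dx = L/2.
u² = 9/4·sin²(π/2·x) and (u')² = 9*π^2/16·cos²(π/2·x), and each of sin², cos² integrates to L/2 = 3 over (0, 6).
∫_0^6 u² dx = 27/4, so ||u||_L² = 3*sqrt(3)/2.
∫_0^6 (u')² dx = 27*π^2/16, so ||u'||_L² = 3*sqrt(3)*π/4.
Ratio ||u||_L² / ||u'||_L² = 2/π.
Sharp Poincaré constant on H^1_0(0, 6) is C_P = L/π = 6/π, achieved by sin(π/6·x).
This is the k = 3 harmonic; the ratio L/(kπ) is strictly less than C_P = L/π, consistent with the sharp inequality ||u||_L² ≤ C_P ||u'||_L².


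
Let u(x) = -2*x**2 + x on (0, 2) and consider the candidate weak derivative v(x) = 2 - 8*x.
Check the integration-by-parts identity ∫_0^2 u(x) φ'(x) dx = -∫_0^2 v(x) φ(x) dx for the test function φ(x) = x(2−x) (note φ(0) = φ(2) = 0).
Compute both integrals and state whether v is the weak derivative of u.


LHS = 4, RHS = 8. No, v is not the weak derivative of u.

u(x) = -2*x**2 + x, classical derivative u'(x) = 1 - 4*x.
φ(x) = x(2−x), so φ'(x) = 2 - 2*x.
Note φ(0) = φ(2) = 0, so the boundary term u·φ vanishes.
LHS = ∫_0^2 u(x) φ'(x) dx = ∫_0^2 (4*x^3 - 6*x^2 + 2*x) dx. Term by term:
  ∫_0^2 4*x^3 dx = 16;  ∫_0^2 -6*x^2 dx = -16;  ∫_0^2 2*x dx = 4.
Sum: 16 − 16 + 4 = 4.
So LHS = 4.
∫_0^2 v(x) φ(x) dx = ∫_0^2 (8*x^3 - 18*x^2 + 4*x) dx. Term by term:
  ∫_0^2 8*x^3 dx = 32;  ∫_0^2 -18*x^2 dx = -48;  ∫_0^2 4*x dx = 8.
Sum: 32 − 48 + 8 = -8.
So RHS = -∫_0^2 v(x) φ(x) dx = 8.
LHS − RHS = -4 ≠ 0, so the identity fails.
(For a valid weak derivative the identity must hold for EVERY test function, in particular this one. The failure shows v is NOT the weak derivative of u.)
Correct weak derivative would be u'(x) = 1 - 4*x.


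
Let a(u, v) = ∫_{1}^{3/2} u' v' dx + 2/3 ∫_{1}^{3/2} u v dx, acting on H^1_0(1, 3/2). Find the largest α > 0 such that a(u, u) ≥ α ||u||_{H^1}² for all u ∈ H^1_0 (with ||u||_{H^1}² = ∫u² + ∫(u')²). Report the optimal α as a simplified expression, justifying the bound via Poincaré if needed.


α = 2*(1 + 6*π^2)/(3*(1 + 4*π^2))

Coercivity of a(·,·) on H^1_0(1, 3/2) means a(u, u) ≥ α ||u||_{H^1}² for every u ∈ H^1_0.
The interval has length L = 1/2, and Poincaré/coercivity depend only on L. Here a(u, u) = ∫(u')² + (2/3)·∫u².
Here 0 < c = 2/3 < 1. The condition a(u,u) ≥ α||u||_{H^1}² reads (1−α)∫(u')² ≥ (α−c)∫u². Any admissible α is ≤ 1 (rapidly oscillating u have ∫u²/∫(u')² → 0), and α = 1 would force 0 ≥ (1−c)∫u², impossible since c < 1; so 1−α > 0. By the sharp Poincaré inequality on H^1_0 of an interval of length L, ∫(u')² ≥ (π/L)²∫u² with equality for the first sine mode sin(π(x−x₀)/L) (x₀ the left endpoint), so the inequality holds for all u iff (1−α)(π/L)² ≥ α − c, i.e. α ≤ ((π/L)² + c)/((π/L)² + 1) = (1 + c(L/π)²)/(1 + (L/π)²). With (π/L)² = 4*π^2 and c = 2/3, the largest admissible constant is α = ((π/L)² + c)/((π/L)² + 1).
Simplifying, α = 2*(1 + 6*π^2)/(3*(1 + 4*π^2)).


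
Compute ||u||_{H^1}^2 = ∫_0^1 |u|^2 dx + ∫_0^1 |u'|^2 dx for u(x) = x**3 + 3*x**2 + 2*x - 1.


||u||_{H^1}^2 = 9949/210

The H^1 norm (squared) on an interval (0, L) is
  ||u||_{H^1}^2 = ∫_0^L u(x)^2 dx + ∫_0^L u'(x)^2 dx.
Compute u'(x) = 3*x**2 + 6*x + 2.
Then u(x)^2 = x**6 + 6*x**5 + 13*x**4 + 10*x**3 - 2*x**2 - 4*x + 1 and u'(x)^2 = 9*x**4 + 36*x**3 + 48*x**2 + 24*x + 4.
Integrate each monomial from 0 to 1 using ∫_0^1 c·x^n dx = c·1^(n+1)/(n+1):
  ∫_0^1 u(x)^2 dx = ∫_0^1 (x^6 + 6*x^5 + 13*x^4 + 10*x^3 - 2*x^2 - 4*x + 1) dx. Term by term:
    ∫_0^1 x^6 dx = 1/7;  ∫_0^1 6*x^5 dx = 1;  ∫_0^1 13*x^4 dx = 13/5;
    ∫_0^1 10*x^3 dx = 5/2;  ∫_0^1 -2*x^2 dx = -2/3;  ∫_0^1 -4*x dx = -2;
    ∫_0^1 1 dx = 1.
  Sum: 1/7 + 1 + 13/5 + 5/2 − 2/3 − 2 + 1 = 961/210.
  ∫_0^1 u'(x)^2 dx = ∫_0^1 (9*x^4 + 36*x^3 + 48*x^2 + 24*x + 4) dx. Term by term:
    ∫_0^1 9*x^4 dx = 9/5;  ∫_0^1 36*x^3 dx = 9;  ∫_0^1 48*x^2 dx = 16;
    ∫_0^1 24*x dx = 12;  ∫_0^1 4 dx = 4.
  Sum: 9/5 + 9 + 16 + 12 + 4 = 214/5.
Adding: ||u||_{H^1}^2 = 961/210 + 214/5 = 9949/210.


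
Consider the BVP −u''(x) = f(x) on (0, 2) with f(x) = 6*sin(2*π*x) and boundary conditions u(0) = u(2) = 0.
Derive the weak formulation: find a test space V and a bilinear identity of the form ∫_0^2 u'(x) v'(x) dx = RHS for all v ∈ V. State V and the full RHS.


V = H^1_0(0, 2) (so v(0) = v(2) = 0); weak form: ∫_0^2 u'v' dx = ∫_0^2 (6*sin(2*π*x)) v dx for all v ∈ V.

Multiply both sides by a test function v and integrate from 0 to 2:
  ∫_0^2 −u''(x) v(x) dx = ∫_0^2 f(x) v(x) dx.
Integrate the LHS by parts once:
  ∫_0^2 −u'' v dx = −[u'(x) v(x)]_0^2 + ∫_0^2 u'(x) v'(x) dx.
Thus ∫_0^2 u'(x) v'(x) dx = ∫_0^2 f(x) v(x) dx + [u'(x) v(x)]_0^2.
Choose V so that boundary terms are either known or forced to vanish.
u is Dirichlet: u(0) = u(2) = 0. Let V = H^1_0(0, 2); then v(0) = v(2) = 0, and [u' v]_0^2 = 0.
Weak formulation: find u (satisfying any essential BC) such that ∫_0^2 u'(x) v'(x) dx = ∫_0^2 f v dx for all v ∈ V.
Substituting f(x) = 6*sin(2*π*x), the right-hand side is ∫_0^2 (6*sin(2*π*x)) v dx.


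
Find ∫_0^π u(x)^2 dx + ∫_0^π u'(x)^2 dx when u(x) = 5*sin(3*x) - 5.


||u||_{H^1(0,π)}^2 = -100/3 + 150*π

u'(x) = 15*cos(3*x).
Expand u² and (u')² and integrate term by term on (0, π), using: for integers n ≥ 1, ∫_0^π sin²(nx) dx = ∫_0^π cos²(nx) dx = π/2; for n ≠ n', ∫_0^π sin(nx)sin(n'x) dx = ∫_0^π cos(nx)cos(n'x) dx = 0; and by product-to-sum, ∫_0^π sin(nx)cos(n'x) dx = ½∫_0^π [sin((n+n')x) + sin((n−n')x)] dx, which is 0 when n+n' is even and 2n/(n²−n'²) when n+n' is odd (it need not vanish on (0, π)). For the constant mode: ∫_0^π 1 dx = π, ∫_0^π cos(nx) dx = 0, ∫_0^π sin(nx) dx = (1−(−1)^n)/n.
  u² squared terms: (-5)²·∫1 dx = 25·π = 25*π;  (5)²·∫sin(3x)² dx = 25·π/2 = 25*π/2.
  u² cross terms: 2·(-5)·(5)·∫1·sin(3x) dx = -50·(2/3) = -100/3.
  So ∫_0^π u² dx = 25*π + 25*π/2 − 100/3 = -100/3 + 75*π/2.
  (u')² squared terms: (15)²·∫cos(3x)² dx = 225·π/2 = 225*π/2.
  So ∫_0^π (u')² dx = 225*π/2.
||u||_{H^1}^2 = (-100/3 + 75*π/2) + (225*π/2) = -100/3 + 150*π.


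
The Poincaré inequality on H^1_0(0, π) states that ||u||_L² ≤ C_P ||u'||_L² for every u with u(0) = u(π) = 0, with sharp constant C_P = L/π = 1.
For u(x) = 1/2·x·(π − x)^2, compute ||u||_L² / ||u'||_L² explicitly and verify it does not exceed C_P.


||u||_L² / ||u'||_L² = sqrt(14)*π/14 < C_P = 1.

u(x) = 1/2·x·(π − x)^2, so u'(x) = (x - π)*(3*x - π)/2.
u(x) = 1/2·x·(π − x)^2 vanishes at x = 0 and x = π, so u ∈ H^1_0(0, π). Differentiate via the product rule and integrate the resulting polynomials term by term.
  ∫_0^π u² dx = ∫_0^π (x^6/4 - π*x^5 + 3*π^2*x^4/2 - π^3*x^3 + π^4*x^2/4) dx. Term by term:
    ∫_0^π x^6/4 dx = π^7/28;  ∫_0^π -π*x^5 dx = -π^7/6;  ∫_0^π 3*π^2*x^4/2 dx = 3*π^7/10;
    ∫_0^π -π^3*x^3 dx = -π^7/4;  ∫_0^π π^4*x^2/4 dx = π^7/12.
  Sum: π^7/28 − π^7/6 + 3*π^7/10 − π^7/4 + π^7/12 = π^7/420.
  ∫_0^π (u')² dx = ∫_0^π (9*x^4/4 - 6*π*x^3 + 11*π^2*x^2/2 - 2*π^3*x + π^4/4) dx. Term by term:
    ∫_0^π 9*x^4/4 dx = 9*π^5/20;  ∫_0^π -6*π*x^3 dx = -3*π^5/2;  ∫_0^π 11*π^2*x^2/2 dx = 11*π^5/6;
    ∫_0^π -2*π^3*x dx = -π^5;  ∫_0^π π^4/4 dx = π^5/4.
  Sum: 9*π^5/20 − 3*π^5/2 + 11*π^5/6 − π^5 + π^5/4 = π^5/30.
∫_0^π u² dx = π^7/420, so ||u||_L² = sqrt(105)*π^(7/2)/210.
∫_0^π (u')² dx = π^5/30, so ||u'||_L² = sqrt(30)*π^(5/2)/30.
Ratio ||u||_L² / ||u'||_L² = sqrt(14)*π/14.
Sharp Poincaré constant on H^1_0(0, π) is C_P = L/π = 1, achieved by sin(x).
A polynomial bump cannot attain the sharp Poincaré constant (only the first sine eigenfunction does), so the ratio is strictly less than C_P, consistent with ||u||_L² ≤ C_P ||u'||_L².


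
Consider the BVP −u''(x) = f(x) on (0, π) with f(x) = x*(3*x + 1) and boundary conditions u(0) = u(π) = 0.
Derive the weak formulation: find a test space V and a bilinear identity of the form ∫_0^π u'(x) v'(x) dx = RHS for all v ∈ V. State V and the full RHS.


V = H^1_0(0, π) (so v(0) = v(π) = 0); weak form: ∫_0^π u'v' dx = ∫_0^π (x*(3*x + 1)) v dx for all v ∈ V.

Multiply both sides by a test function v and integrate from 0 to π:
  ∫_0^π −u''(x) v(x) dx = ∫_0^π f(x) v(x) dx.
Integrate the LHS by parts once:
  ∫_0^π −u'' v dx = −[u'(x) v(x)]_0^π + ∫_0^π u'(x) v'(x) dx.
Thus ∫_0^π u'(x) v'(x) dx = ∫_0^π f(x) v(x) dx + [u'(x) v(x)]_0^π.
Choose V so that boundary terms are either known or forced to vanish.
u is Dirichlet: u(0) = u(π) = 0. Let V = H^1_0(0, π); then v(0) = v(π) = 0, and [u' v]_0^π = 0.
Weak formulation: find u (satisfying any essential BC) such that ∫_0^π u'(x) v'(x) dx = ∫_0^π f v dx for all v ∈ V.
Substituting f(x) = x*(3*x + 1), the right-hand side is ∫_0^π (x*(3*x + 1)) v dx.


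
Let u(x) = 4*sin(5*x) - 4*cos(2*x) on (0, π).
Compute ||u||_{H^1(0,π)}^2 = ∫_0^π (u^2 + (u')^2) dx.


||u||_{H^1(0,π)}^2 = -1600/21 + 248*π

u'(x) = 8*sin(2*x) + 20*cos(5*x).
Expand u² and (u')² and integrate term by term on (0, π), using: for integers n ≥ 1, ∫_0^π sin²(nx) dx = ∫_0^π cos²(nx) dx = π/2; for n ≠ n', ∫_0^π sin(nx)sin(n'x) dx = ∫_0^π cos(nx)cos(n'x) dx = 0; and by product-to-sum, ∫_0^π sin(nx)cos(n'x) dx = ½∫_0^π [sin((n+n')x) + sin((n−n')x)] dx, which is 0 when n+n' is even and 2n/(n²−n'²) when n+n' is odd (it need not vanish on (0, π)).
  u² squared terms: (-4)²·∫cos(2x)² dx = 16·π/2 = 8*π;  (4)²·∫sin(5x)² dx = 16·π/2 = 8*π.
  u² cross terms: 2·(-4)·(4)·∫cos(2x)·sin(5x) dx = -32·(10/21) = -320/21.
  So ∫_0^π u² dx = 8*π + 8*π − 320/21 = -320/21 + 16*π.
  (u')² squared terms: (8)²·∫sin(2x)² dx = 64·π/2 = 32*π;  (20)²·∫cos(5x)² dx = 400·π/2 = 200*π.
  (u')² cross terms: 2·(8)·(20)·∫sin(2x)·cos(5x) dx = 320·(-4/21) = -1280/21.
  So ∫_0^π (u')² dx = 32*π + 200*π − 1280/21 = -1280/21 + 232*π.
||u||_{H^1}^2 = (-320/21 + 16*π) + (-1280/21 + 232*π) = -1600/21 + 248*π.


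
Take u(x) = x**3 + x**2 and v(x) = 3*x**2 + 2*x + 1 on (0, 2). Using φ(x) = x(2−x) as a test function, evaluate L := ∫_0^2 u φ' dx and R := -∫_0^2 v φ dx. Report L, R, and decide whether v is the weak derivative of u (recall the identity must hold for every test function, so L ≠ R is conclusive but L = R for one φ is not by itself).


LHS = -112/15, RHS = -44/5. No, v is not the weak derivative of u.

u(x) = x**3 + x**2, classical derivative u'(x) = 3*x**2 + 2*x.
φ(x) = x(2−x), so φ'(x) = 2 - 2*x.
Note φ(0) = φ(2) = 0, so the boundary term u·φ vanishes.
LHS = ∫_0^2 u(x) φ'(x) dx = ∫_0^2 (-2*x^4 + 2*x^2) dx. Term by term:
  ∫_0^2 -2*x^4 dx = -64/5;  ∫_0^2 2*x^2 dx = 16/3.
Sum: -64/5 + 16/3 = -112/15.
So LHS = -112/15.
∫_0^2 v(x) φ(x) dx = ∫_0^2 (-3*x^4 + 4*x^3 + 3*x^2 + 2*x) dx. Term by term:
  ∫_0^2 -3*x^4 dx = -96/5;  ∫_0^2 4*x^3 dx = 16;  ∫_0^2 3*x^2 dx = 8;
  ∫_0^2 2*x dx = 4.
Sum: -96/5 + 16 + 8 + 4 = 44/5.
So RHS = -∫_0^2 v(x) φ(x) dx = -44/5.
LHS − RHS = 4/3 ≠ 0, so the identity fails.
(For a valid weak derivative the identity must hold for EVERY test function, in particular this one. The failure shows v is NOT the weak derivative of u.)
Correct weak derivative would be u'(x) = 3*x**2 + 2*x.


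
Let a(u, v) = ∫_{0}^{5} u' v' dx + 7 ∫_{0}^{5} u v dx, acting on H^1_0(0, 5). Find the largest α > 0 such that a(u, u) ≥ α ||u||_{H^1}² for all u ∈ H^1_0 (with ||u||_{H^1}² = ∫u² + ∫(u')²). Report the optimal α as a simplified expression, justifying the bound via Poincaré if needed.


α = 1

Coercivity of a(·,·) on H^1_0(0, 5) means a(u, u) ≥ α ||u||_{H^1}² for every u ∈ H^1_0.
The interval has length L = 5, and Poincaré/coercivity depend only on L. Here a(u, u) = ∫(u')² + (7)·∫u².
Here c = 7 ≥ 1, so a(u,u) = ∫(u')² + c∫u² ≥ ∫(u')² + ∫u² = ||u||_{H^1}², i.e. α = 1 works. No larger α is possible: a(u,u) ≥ α||u||_{H^1}² means (1−α)∫(u')² ≥ (α−c)∫u², and for the modes u_n = sin(nπ(x−x₀)/L) (x₀ the left endpoint) one has ∫u_n²/∫(u_n')² = (L/(nπ))² → 0, so a(u_n,u_n)/||u_n||_{H^1}² → 1. Hence the optimal constant is α = 1.
Therefore α = 1.


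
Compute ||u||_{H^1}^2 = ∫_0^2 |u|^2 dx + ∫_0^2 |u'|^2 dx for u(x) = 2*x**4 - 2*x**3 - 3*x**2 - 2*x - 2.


||u||_{H^1}^2 = 9472/45

The H^1 norm (squared) on an interval (0, L) is
  ||u||_{H^1}^2 = ∫_0^L u(x)^2 dx + ∫_0^L u'(x)^2 dx.
Compute u'(x) = 8*x**3 - 6*x**2 - 6*x - 2.
Then u(x)^2 = 4*x**8 - 8*x**7 - 8*x**6 + 4*x**5 + 9*x**4 + 20*x**3 + 16*x**2 + 8*x + 4 and u'(x)^2 = 64*x**6 - 96*x**5 - 60*x**4 + 40*x**3 + 60*x**2 + 24*x + 4.
Integrate each monomial from 0 to 2 using ∫_0^2 c·x^n dx = c·2^(n+1)/(n+1):
  ∫_0^2 u(x)^2 dx = ∫_0^2 (4*x^8 - 8*x^7 - 8*x^6 + 4*x^5 + 9*x^4 + 20*x^3 + 16*x^2 + 8*x + 4) dx. Term by term:
    ∫_0^2 4*x^8 dx = 2048/9;  ∫_0^2 -8*x^7 dx = -256;  ∫_0^2 -8*x^6 dx = -1024/7;
    ∫_0^2 4*x^5 dx = 128/3;  ∫_0^2 9*x^4 dx = 288/5;  ∫_0^2 20*x^3 dx = 80;
    ∫_0^2 16*x^2 dx = 128/3;  ∫_0^2 8*x dx = 16;  ∫_0^2 4 dx = 8.
  Sum: 2048/9 − 256 − 1024/7 + 128/3 + 288/5 + 80 + 128/3 + 16 + 8 = 22744/315.
  ∫_0^2 u'(x)^2 dx = ∫_0^2 (64*x^6 - 96*x^5 - 60*x^4 + 40*x^3 + 60*x^2 + 24*x + 4) dx. Term by term:
    ∫_0^2 64*x^6 dx = 8192/7;  ∫_0^2 -96*x^5 dx = -1024;  ∫_0^2 -60*x^4 dx = -384;
    ∫_0^2 40*x^3 dx = 160;  ∫_0^2 60*x^2 dx = 160;  ∫_0^2 24*x dx = 48;
    ∫_0^2 4 dx = 8.
  Sum: 8192/7 − 1024 − 384 + 160 + 160 + 48 + 8 = 968/7.
Adding: ||u||_{H^1}^2 = 22744/315 + 968/7 = 9472/45.


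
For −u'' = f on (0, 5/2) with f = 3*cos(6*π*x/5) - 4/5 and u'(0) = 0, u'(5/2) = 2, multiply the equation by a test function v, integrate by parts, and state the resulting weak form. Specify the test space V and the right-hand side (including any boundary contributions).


V = H^1(0, 5/2) (v unrestricted at boundary; u is determined up to an additive constant); weak form: ∫_0^5/2 u'v' dx = ∫_0^5/2 (3*cos(6*π*x/5) - 4/5) v dx + 2·v(5/2) for all v ∈ V.

Multiply both sides by a test function v and integrate from 0 to 5/2:
  ∫_0^5/2 −u''(x) v(x) dx = ∫_0^5/2 f(x) v(x) dx.
Integrate the LHS by parts once:
  ∫_0^5/2 −u'' v dx = −[u'(x) v(x)]_0^5/2 + ∫_0^5/2 u'(x) v'(x) dx.
Thus ∫_0^5/2 u'(x) v'(x) dx = ∫_0^5/2 f(x) v(x) dx + [u'(x) v(x)]_0^5/2.
Choose V so that boundary terms are either known or forced to vanish.
u has inhomogeneous Neumann u'(0) = 0, u'(5/2) = 2. [u' v]_0^5/2 = (2)·v(5/2) − (0)·v(0) = 2·v(5/2). Take V = H^1(0, 5/2); boundary term becomes part of RHS.
Weak formulation: find u (satisfying any essential BC) such that ∫_0^5/2 u'(x) v'(x) dx = ∫_0^5/2 f v dx + 2·v(5/2) for all v ∈ V (Neumann data are natural BCs: they enter the RHS as boundary terms).
Substituting f(x) = 3*cos(6*π*x/5) - 4/5, the right-hand side is ∫_0^5/2 (3*cos(6*π*x/5) - 4/5) v dx + 2·v(5/2).
Compatibility check (pure Neumann): taking v ≡ 1 ∈ V gives 0 = ∫_0^5/2 f dx + (2) − (0), i.e. ∫_0^5/2 f dx must equal u'(0) − u'(5/2) = -2. Indeed ∫_0^5/2 (3*cos(6*π*x/5) - 4/5) dx = -2, so the data are compatible. The solution is then unique only up to an additive constant (fix it e.g. by requiring ∫_0^5/2 u dx = 0).


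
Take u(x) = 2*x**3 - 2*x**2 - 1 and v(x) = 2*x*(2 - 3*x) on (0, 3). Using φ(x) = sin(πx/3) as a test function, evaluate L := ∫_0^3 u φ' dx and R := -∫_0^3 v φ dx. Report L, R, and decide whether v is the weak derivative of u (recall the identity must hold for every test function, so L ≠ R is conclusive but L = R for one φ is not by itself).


LHS = -126/π + 648/π^3, RHS = -648/π^3 + 126/π. No, v is not the weak derivative of u.

u(x) = 2*x**3 - 2*x**2 - 1, classical derivative u'(x) = 6*x**2 - 4*x.
φ(x) = sin(πx/3), so φ'(x) = π*cos(π*x/3)/3.
Note φ(0) = φ(3) = 0, so the boundary term u·φ vanishes.
LHS = ∫_0^3 u(x) φ'(x) dx = ∫_0^3 (2*π*x^3*cos(π*x/3)/3 - 2*π*x^2*cos(π*x/3)/3 - π*cos(π*x/3)/3) dx. Term by term:
  ∫_0^3 -π*cos(π*x/3)/3 dx = 0;  ∫_0^3 -2*π*x^2*cos(π*x/3)/3 dx = 36/π;  ∫_0^3 2*π*x^3*cos(π*x/3)/3 dx = -162/π + 648/π^3.
Sum: 0 + 36/π + -162/π + 648/π^3 = -126/π + 648/π^3.
So LHS = -126/π + 648/π^3.
∫_0^3 v(x) φ(x) dx = ∫_0^3 (-6*x^2*sin(π*x/3) + 4*x*sin(π*x/3)) dx. Term by term:
  ∫_0^3 -6*x^2*sin(π*x/3) dx = -162/π + 648/π^3;  ∫_0^3 4*x*sin(π*x/3) dx = 36/π.
Sum: -162/π + 648/π^3 + 36/π = -126/π + 648/π^3.
So RHS = -∫_0^3 v(x) φ(x) dx = -648/π^3 + 126/π.
LHS − RHS = -252/π + 1296/π^3 ≠ 0, so the identity fails.
(For a valid weak derivative the identity must hold for EVERY test function, in particular this one. The failure shows v is NOT the weak derivative of u.)
Correct weak derivative would be u'(x) = 6*x**2 - 4*x.


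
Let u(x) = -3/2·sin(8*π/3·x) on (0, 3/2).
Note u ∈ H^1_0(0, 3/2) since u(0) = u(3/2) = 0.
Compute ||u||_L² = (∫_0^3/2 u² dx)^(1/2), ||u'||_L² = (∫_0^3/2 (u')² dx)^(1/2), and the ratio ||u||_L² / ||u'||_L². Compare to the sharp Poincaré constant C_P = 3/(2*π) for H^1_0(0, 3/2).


||u||_L² / ||u'||_L² = 3/(8*π) < C_P = 3/(2*π).

u(x) = -3/2·sin(8*π/3·x), so u'(x) = -4*π*cos(8*π*x/3).
Writing u(x) = A·sin(kπx/L) with A = -3/2 and k = 4, use ∫_0^L sin²(kπx/L) dx = L/2 and ∫_0^L cos²(kπx/L) dx = L/2.
u² = 9/4·sin²(8*π/3·x) and (u')² = 16*π^2·cos²(8*π/3·x), and each of sin², cos² integrates to L/2 = 3/4 over (0, 3/2).
∫_0^3/2 u² dx = 27/16, so ||u||_L² = 3*sqrt(3)/4.
∫_0^3/2 (u')² dx = 12*π^2, so ||u'||_L² = 2*sqrt(3)*π.
Ratio ||u||_L² / ||u'||_L² = 3/(8*π).
Sharp Poincaré constant on H^1_0(0, 3/2) is C_P = L/π = 3/(2*π), achieved by sin(2*π/3·x).
This is the k = 4 harmonic; the ratio L/(kπ) is strictly less than C_P = L/π, consistent with the sharp inequality ||u||_L² ≤ C_P ||u'||_L².


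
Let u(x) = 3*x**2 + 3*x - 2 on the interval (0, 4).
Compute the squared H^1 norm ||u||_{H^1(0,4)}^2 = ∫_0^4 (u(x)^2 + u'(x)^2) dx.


||u||_{H^1}^2 = 19716/5

The H^1 norm (squared) on an interval (0, L) is
  ||u||_{H^1}^2 = ∫_0^L u(x)^2 dx + ∫_0^L u'(x)^2 dx.
Compute u'(x) = 6*x + 3.
Then u(x)^2 = 9*x**4 + 18*x**3 - 3*x**2 - 12*x + 4 and u'(x)^2 = 36*x**2 + 36*x + 9.
Integrate each monomial from 0 to 4 using ∫_0^4 c·x^n dx = c·4^(n+1)/(n+1):
  ∫_0^4 u(x)^2 dx = ∫_0^4 (9*x^4 + 18*x^3 - 3*x^2 - 12*x + 4) dx. Term by term:
    ∫_0^4 9*x^4 dx = 9216/5;  ∫_0^4 18*x^3 dx = 1152;  ∫_0^4 -3*x^2 dx = -64;
    ∫_0^4 -12*x dx = -96;  ∫_0^4 4 dx = 16.
  Sum: 9216/5 + 1152 − 64 − 96 + 16 = 14256/5.
  ∫_0^4 u'(x)^2 dx = ∫_0^4 (36*x^2 + 36*x + 9) dx. Term by term:
    ∫_0^4 36*x^2 dx = 768;  ∫_0^4 36*x dx = 288;  ∫_0^4 9 dx = 36.
  Sum: 768 + 288 + 36 = 1092.
Adding: ||u||_{H^1}^2 = 14256/5 + 1092 = 19716/5.


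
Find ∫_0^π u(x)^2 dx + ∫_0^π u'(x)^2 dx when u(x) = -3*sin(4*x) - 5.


||u||_{H^1(0,π)}^2 = 203*π/2

u'(x) = -12*cos(4*x).
Expand u² and (u')² and integrate term by term on (0, π), using: for integers n ≥ 1, ∫_0^π sin²(nx) dx = ∫_0^π cos²(nx) dx = π/2; for n ≠ n', ∫_0^π sin(nx)sin(n'x) dx = ∫_0^π cos(nx)cos(n'x) dx = 0; and by product-to-sum, ∫_0^π sin(nx)cos(n'x) dx = ½∫_0^π [sin((n+n')x) + sin((n−n')x)] dx, which is 0 when n+n' is even and 2n/(n²−n'²) when n+n' is odd (it need not vanish on (0, π)). For the constant mode: ∫_0^π 1 dx = π, ∫_0^π cos(nx) dx = 0, ∫_0^π sin(nx) dx = (1−(−1)^n)/n.
  u² squared terms: (-5)²·∫1 dx = 25·π = 25*π;  (-3)²·∫sin(4x)² dx = 9·π/2 = 9*π/2.
  u² cross terms: 2·(-5)·(-3)·∫1·sin(4x) dx = 30·(0) = 0.
  So ∫_0^π u² dx = 25*π + 9*π/2 + 0 = 59*π/2.
  (u')² squared terms: (-12)²·∫cos(4x)² dx = 144·π/2 = 72*π.
  So ∫_0^π (u')² dx = 72*π.
||u||_{H^1}^2 = (59*π/2) + (72*π) = 203*π/2.


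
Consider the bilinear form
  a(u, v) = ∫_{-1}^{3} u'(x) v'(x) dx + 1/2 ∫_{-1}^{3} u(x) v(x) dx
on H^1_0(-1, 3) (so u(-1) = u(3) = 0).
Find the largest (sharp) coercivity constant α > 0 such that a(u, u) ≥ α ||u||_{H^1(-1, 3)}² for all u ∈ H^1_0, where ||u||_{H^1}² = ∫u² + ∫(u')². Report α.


α = (8 + π^2)/(π^2 + 16)

Coercivity of a(·,·) on H^1_0(-1, 3) means a(u, u) ≥ α ||u||_{H^1}² for every u ∈ H^1_0.
The interval has length L = 4, and Poincaré/coercivity depend only on L. Here a(u, u) = ∫(u')² + (1/2)·∫u².
Here 0 < c = 1/2 < 1. The condition a(u,u) ≥ α||u||_{H^1}² reads (1−α)∫(u')² ≥ (α−c)∫u². Any admissible α is ≤ 1 (rapidly oscillating u have ∫u²/∫(u')² → 0), and α = 1 would force 0 ≥ (1−c)∫u², impossible since c < 1; so 1−α > 0. By the sharp Poincaré inequality on H^1_0 of an interval of length L, ∫(u')² ≥ (π/L)²∫u² with equality for the first sine mode sin(π(x−x₀)/L) (x₀ the left endpoint), so the inequality holds for all u iff (1−α)(π/L)² ≥ α − c, i.e. α ≤ ((π/L)² + c)/((π/L)² + 1) = (1 + c(L/π)²)/(1 + (L/π)²). With (π/L)² = π^2/16 and c = 1/2, the largest admissible constant is α = ((π/L)² + c)/((π/L)² + 1).
Simplifying, α = (8 + π^2)/(π^2 + 16).


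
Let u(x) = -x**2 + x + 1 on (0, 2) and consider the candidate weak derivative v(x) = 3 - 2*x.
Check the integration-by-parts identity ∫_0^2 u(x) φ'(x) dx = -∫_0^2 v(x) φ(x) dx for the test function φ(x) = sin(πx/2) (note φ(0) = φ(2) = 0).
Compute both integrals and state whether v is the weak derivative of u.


LHS = 4/π, RHS = -4/π. No, v is not the weak derivative of u.

u(x) = -x**2 + x + 1, classical derivative u'(x) = 1 - 2*x.
φ(x) = sin(πx/2), so φ'(x) = π*cos(π*x/2)/2.
Note φ(0) = φ(2) = 0, so the boundary term u·φ vanishes.
LHS = ∫_0^2 u(x) φ'(x) dx = ∫_0^2 (-π*x^2*cos(π*x/2)/2 + π*x*cos(π*x/2)/2 + π*cos(π*x/2)/2) dx. Term by term:
  ∫_0^2 π*cos(π*x/2)/2 dx = 0;  ∫_0^2 π*x*cos(π*x/2)/2 dx = -4/π;  ∫_0^2 -π*x^2*cos(π*x/2)/2 dx = 8/π.
Sum: 0 − 4/π + 8/π = 4/π.
So LHS = 4/π.
∫_0^2 v(x) φ(x) dx = ∫_0^2 (-2*x*sin(π*x/2) + 3*sin(π*x/2)) dx. Term by term:
  ∫_0^2 3*sin(π*x/2) dx = 12/π;  ∫_0^2 -2*x*sin(π*x/2) dx = -8/π.
Sum: 12/π − 8/π = 4/π.
So RHS = -∫_0^2 v(x) φ(x) dx = -4/π.
LHS − RHS = 8/π ≠ 0, so the identity fails.
(For a valid weak derivative the identity must hold for EVERY test function, in particular this one. The failure shows v is NOT the weak derivative of u.)
Correct weak derivative would be u'(x) = 1 - 2*x.


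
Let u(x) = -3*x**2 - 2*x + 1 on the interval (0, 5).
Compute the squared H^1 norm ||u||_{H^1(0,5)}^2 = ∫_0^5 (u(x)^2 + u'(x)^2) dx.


||u||_{H^1}^2 = 27575/3

The H^1 norm (squared) on an interval (0, L) is
  ||u||_{H^1}^2 = ∫_0^L u(x)^2 dx + ∫_0^L u'(x)^2 dx.
Compute u'(x) = -6*x - 2.
Then u(x)^2 = 9*x**4 + 12*x**3 - 2*x**2 - 4*x + 1 and u'(x)^2 = 36*x**2 + 24*x + 4.
Integrate each monomial from 0 to 5 using ∫_0^5 c·x^n dx = c·5^(n+1)/(n+1):
  ∫_0^5 u(x)^2 dx = ∫_0^5 (9*x^4 + 12*x^3 - 2*x^2 - 4*x + 1) dx. Term by term:
    ∫_0^5 9*x^4 dx = 5625;  ∫_0^5 12*x^3 dx = 1875;  ∫_0^5 -2*x^2 dx = -250/3;
    ∫_0^5 -4*x dx = -50;  ∫_0^5 1 dx = 5.
  Sum: 5625 + 1875 − 250/3 − 50 + 5 = 22115/3.
  ∫_0^5 u'(x)^2 dx = ∫_0^5 (36*x^2 + 24*x + 4) dx. Term by term:
    ∫_0^5 36*x^2 dx = 1500;  ∫_0^5 24*x dx = 300;  ∫_0^5 4 dx = 20.
  Sum: 1500 + 300 + 20 = 1820.
Adding: ||u||_{H^1}^2 = 22115/3 + 1820 = 27575/3.


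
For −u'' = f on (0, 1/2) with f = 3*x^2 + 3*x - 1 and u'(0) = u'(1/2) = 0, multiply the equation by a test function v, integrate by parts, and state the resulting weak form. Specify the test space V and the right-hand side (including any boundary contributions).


V = H^1(0, 1/2) (no boundary constraint on v; u is determined up to an additive constant); weak form: ∫_0^1/2 u'v' dx = ∫_0^1/2 (3*x^2 + 3*x - 1) v dx for all v ∈ V.

Multiply both sides by a test function v and integrate from 0 to 1/2:
  ∫_0^1/2 −u''(x) v(x) dx = ∫_0^1/2 f(x) v(x) dx.
Integrate the LHS by parts once:
  ∫_0^1/2 −u'' v dx = −[u'(x) v(x)]_0^1/2 + ∫_0^1/2 u'(x) v'(x) dx.
Thus ∫_0^1/2 u'(x) v'(x) dx = ∫_0^1/2 f(x) v(x) dx + [u'(x) v(x)]_0^1/2.
Choose V so that boundary terms are either known or forced to vanish.
u has homogeneous Neumann: u'(0) = u'(1/2) = 0. So [u' v]_0^1/2 = 0·v(1/2) − 0·v(0) = 0 for any v; take V = H^1(0, 1/2).
Weak formulation: find u (satisfying any essential BC) such that ∫_0^1/2 u'(x) v'(x) dx = ∫_0^1/2 f v dx for all v ∈ V (homogeneous Neumann, so boundary terms vanish).
Substituting f(x) = 3*x^2 + 3*x - 1, the right-hand side is ∫_0^1/2 (3*x^2 + 3*x - 1) v dx.
Compatibility check (pure Neumann): taking v ≡ 1 ∈ V gives 0 = ∫_0^1/2 f dx + (0) − (0), i.e. ∫_0^1/2 f dx must equal u'(0) − u'(1/2) = 0. Indeed ∫_0^1/2 (3*x^2 + 3*x - 1) dx = 0, so the data are compatible. The solution is then unique only up to an additive constant (fix it e.g. by requiring ∫_0^1/2 u dx = 0).


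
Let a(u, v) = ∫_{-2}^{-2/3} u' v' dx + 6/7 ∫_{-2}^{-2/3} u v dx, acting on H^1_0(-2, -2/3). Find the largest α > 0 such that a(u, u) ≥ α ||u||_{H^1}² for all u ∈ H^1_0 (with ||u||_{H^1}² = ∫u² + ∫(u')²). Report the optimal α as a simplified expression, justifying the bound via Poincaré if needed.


α = 3*(32 + 21*π^2)/(7*(16 + 9*π^2))

Coercivity of a(·,·) on H^1_0(-2, -2/3) means a(u, u) ≥ α ||u||_{H^1}² for every u ∈ H^1_0.
The interval has length L = 4/3, and Poincaré/coercivity depend only on L. Here a(u, u) = ∫(u')² + (6/7)·∫u².
Here 0 < c = 6/7 < 1. The condition a(u,u) ≥ α||u||_{H^1}² reads (1−α)∫(u')² ≥ (α−c)∫u². Any admissible α is ≤ 1 (rapidly oscillating u have ∫u²/∫(u')² → 0), and α = 1 would force 0 ≥ (1−c)∫u², impossible since c < 1; so 1−α > 0. By the sharp Poincaré inequality on H^1_0 of an interval of length L, ∫(u')² ≥ (π/L)²∫u² with equality for the first sine mode sin(π(x−x₀)/L) (x₀ the left endpoint), so the inequality holds for all u iff (1−α)(π/L)² ≥ α − c, i.e. α ≤ ((π/L)² + c)/((π/L)² + 1) = (1 + c(L/π)²)/(1 + (L/π)²). With (π/L)² = 9*π^2/16 and c = 6/7, the largest admissible constant is α = ((π/L)² + c)/((π/L)² + 1).
Simplifying, α = 3*(32 + 21*π^2)/(7*(16 + 9*π^2)).
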